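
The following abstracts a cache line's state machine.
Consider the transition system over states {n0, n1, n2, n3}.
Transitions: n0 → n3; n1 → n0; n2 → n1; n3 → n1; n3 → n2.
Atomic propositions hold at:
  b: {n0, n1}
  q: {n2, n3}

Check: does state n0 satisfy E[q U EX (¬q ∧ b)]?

Sat(¬q) = {n0, n1}
Sat(¬q ∧ b) = {n0, n1}
Sat(EX (¬q ∧ b)) = {s : some successor in {n0, n1}} = {n1, n2, n3}
E[q U EX (¬q ∧ b)]: least fixpoint, start Z0 = Sat(EX (¬q ∧ b)) = {n1, n2, n3}, add states in Sat(q) with some successor in Z. Already a fixed point.
Sat(E[q U EX (¬q ∧ b)]) = {n1, n2, n3}
n0 ∉ Sat(E[q U EX (¬q ∧ b)]) = {n1, n2, n3}, so the formula does not hold at n0.

No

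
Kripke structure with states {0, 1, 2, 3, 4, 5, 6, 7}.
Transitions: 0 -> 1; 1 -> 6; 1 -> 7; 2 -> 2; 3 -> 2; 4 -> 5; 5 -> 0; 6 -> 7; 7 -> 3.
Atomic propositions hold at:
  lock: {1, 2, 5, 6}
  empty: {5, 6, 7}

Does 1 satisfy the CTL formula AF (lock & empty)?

No

Sat(lock & empty) = {5, 6}
AF (lock & empty): least fixpoint, start Z0 = {5, 6}, add states with every successor in Z. Z1 = {4, 5, 6}; fixed.
Sat(AF (lock & empty)) = {4, 5, 6}
1 ∉ Sat(AF (lock & empty)) = {4, 5, 6}, so the formula does not hold at 1.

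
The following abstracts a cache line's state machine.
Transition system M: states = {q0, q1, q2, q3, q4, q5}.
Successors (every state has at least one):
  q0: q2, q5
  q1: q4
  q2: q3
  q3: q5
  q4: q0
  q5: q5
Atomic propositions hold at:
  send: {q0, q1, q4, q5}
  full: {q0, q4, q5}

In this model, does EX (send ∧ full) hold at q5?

Sat(send ∧ full) = {q0, q4, q5}
Sat(EX (send ∧ full)) = {s : some successor in {q0, q4, q5}} = {q0, q1, q3, q4, q5}
q5 ∈ Sat(EX (send ∧ full)) = {q0, q1, q3, q4, q5}, so the formula holds at q5.

Yes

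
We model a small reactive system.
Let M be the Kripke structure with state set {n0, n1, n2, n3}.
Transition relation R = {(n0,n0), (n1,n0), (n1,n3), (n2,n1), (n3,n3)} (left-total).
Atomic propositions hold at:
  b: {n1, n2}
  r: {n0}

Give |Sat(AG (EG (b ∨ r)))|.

Sat(b ∨ r) = {n0, n1, n2}
EG (b ∨ r): greatest fixpoint, start Z0 = {n0, n1, n2}, keep only states in Sat with some successor in Z. Already a fixed point.
Sat(EG (b ∨ r)) = {n0, n1, n2}
AG (EG (b ∨ r)): greatest fixpoint, start Z0 = {n0, n1, n2}, keep only states in Sat with every successor in Z. Z1 = {n0, n2}; Z2 = {n0}; fixed.
Sat(AG (EG (b ∨ r))) = {n0}
|Sat(AG (EG (b ∨ r)))| = |{n0}| = 1.

1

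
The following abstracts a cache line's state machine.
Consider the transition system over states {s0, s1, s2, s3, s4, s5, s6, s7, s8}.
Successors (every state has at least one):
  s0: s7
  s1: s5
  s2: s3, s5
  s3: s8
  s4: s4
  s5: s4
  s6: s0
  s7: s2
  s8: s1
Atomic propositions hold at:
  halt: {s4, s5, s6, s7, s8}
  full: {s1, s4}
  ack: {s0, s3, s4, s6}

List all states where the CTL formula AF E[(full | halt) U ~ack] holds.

Sat(full | halt) = {s1, s4, s5, s6, s7, s8}
Sat(~ack) = {s1, s2, s5, s7, s8}
E[(full | halt) U ~ack]: least fixpoint, start Z0 = Sat(~ack) = {s1, s2, s5, s7, s8}, add states in Sat(full | halt) with some successor in Z. Already a fixed point.
Sat(E[(full | halt) U ~ack]) = {s1, s2, s5, s7, s8}
AF E[(full | halt) U ~ack]: least fixpoint, start Z0 = {s1, s2, s5, s7, s8}, add states with every successor in Z. Z1 = {s0, s1, s2, s3, s5, s7, s8}; Z2 = {s0, s1, s2, s3, s5, s6, s7, s8}; fixed.
Sat(AF E[(full | halt) U ~ack]) = {s0, s1, s2, s3, s5, s6, s7, s8}

{s0, s1, s2, s3, s5, s6, s7, s8}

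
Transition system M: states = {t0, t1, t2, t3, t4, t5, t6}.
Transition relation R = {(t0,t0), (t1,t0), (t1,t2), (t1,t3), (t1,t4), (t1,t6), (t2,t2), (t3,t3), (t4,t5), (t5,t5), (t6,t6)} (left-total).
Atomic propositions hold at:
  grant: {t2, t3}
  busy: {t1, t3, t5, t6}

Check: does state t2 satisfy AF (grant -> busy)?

Sat(grant -> busy) = {t0, t1, t3, t4, t5, t6}
AF (grant -> busy): least fixpoint, start Z0 = {t0, t1, t3, t4, t5, t6}, add states with every successor in Z. Already a fixed point.
Sat(AF (grant -> busy)) = {t0, t1, t3, t4, t5, t6}
t2 ∉ Sat(AF (grant -> busy)) = {t0, t1, t3, t4, t5, t6}, so the formula does not hold at t2.

No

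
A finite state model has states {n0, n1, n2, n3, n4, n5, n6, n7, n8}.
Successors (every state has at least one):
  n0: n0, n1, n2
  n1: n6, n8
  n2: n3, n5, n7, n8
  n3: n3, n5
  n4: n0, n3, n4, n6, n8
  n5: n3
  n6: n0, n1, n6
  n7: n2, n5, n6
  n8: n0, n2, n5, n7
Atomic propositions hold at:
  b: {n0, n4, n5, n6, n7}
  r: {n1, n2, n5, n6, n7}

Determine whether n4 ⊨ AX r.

Sat(AX r) = {s : every successor in {n1, n2, n5, n6, n7}} = {n7}
n4 ∉ Sat(AX r) = {n7}, so the formula does not hold at n4.

No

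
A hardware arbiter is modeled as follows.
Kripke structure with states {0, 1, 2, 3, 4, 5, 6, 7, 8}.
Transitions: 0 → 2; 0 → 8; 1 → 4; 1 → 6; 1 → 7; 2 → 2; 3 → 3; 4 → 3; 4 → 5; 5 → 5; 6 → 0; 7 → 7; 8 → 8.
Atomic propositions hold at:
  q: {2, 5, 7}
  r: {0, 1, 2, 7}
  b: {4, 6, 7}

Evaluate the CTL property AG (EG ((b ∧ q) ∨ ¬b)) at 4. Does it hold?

No

Sat(b ∧ q) = {7}
Sat(¬b) = {0, 1, 2, 3, 5, 8}
Sat((b ∧ q) ∨ ¬b) = {0, 1, 2, 3, 5, 7, 8}
EG ((b ∧ q) ∨ ¬b): greatest fixpoint, start Z0 = {0, 1, 2, 3, 5, 7, 8}, keep only states in Sat with some successor in Z. Already a fixed point.
Sat(EG ((b ∧ q) ∨ ¬b)) = {0, 1, 2, 3, 5, 7, 8}
AG (EG ((b ∧ q) ∨ ¬b)): greatest fixpoint, start Z0 = {0, 1, 2, 3, 5, 7, 8}, keep only states in Sat with every successor in Z. Z1 = {0, 2, 3, 5, 7, 8}; fixed.
Sat(AG (EG ((b ∧ q) ∨ ¬b))) = {0, 2, 3, 5, 7, 8}
4 ∉ Sat(AG (EG ((b ∧ q) ∨ ¬b))) = {0, 2, 3, 5, 7, 8}, so the formula does not hold at 4.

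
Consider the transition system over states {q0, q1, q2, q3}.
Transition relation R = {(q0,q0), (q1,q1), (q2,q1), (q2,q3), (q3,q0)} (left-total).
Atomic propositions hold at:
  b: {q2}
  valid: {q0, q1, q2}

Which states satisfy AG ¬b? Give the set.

{q0, q1, q3}

Sat(¬b) = {q0, q1, q3}
AG ¬b: greatest fixpoint, start Z0 = {q0, q1, q3}, keep only states in Sat with every successor in Z. Already a fixed point.
Sat(AG ¬b) = {q0, q1, q3}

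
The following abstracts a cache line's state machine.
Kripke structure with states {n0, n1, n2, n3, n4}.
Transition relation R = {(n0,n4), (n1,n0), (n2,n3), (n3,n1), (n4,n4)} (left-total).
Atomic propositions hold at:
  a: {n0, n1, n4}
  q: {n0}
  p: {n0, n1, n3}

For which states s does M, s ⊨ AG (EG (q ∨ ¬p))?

{n0, n4}

Sat(¬p) = {n2, n4}
Sat(q ∨ ¬p) = {n0, n2, n4}
EG (q ∨ ¬p): greatest fixpoint, start Z0 = {n0, n2, n4}, keep only states in Sat with some successor in Z. Z1 = {n0, n4}; fixed.
Sat(EG (q ∨ ¬p)) = {n0, n4}
AG (EG (q ∨ ¬p)): greatest fixpoint, start Z0 = {n0, n4}, keep only states in Sat with every successor in Z. Already a fixed point.
Sat(AG (EG (q ∨ ¬p))) = {n0, n4}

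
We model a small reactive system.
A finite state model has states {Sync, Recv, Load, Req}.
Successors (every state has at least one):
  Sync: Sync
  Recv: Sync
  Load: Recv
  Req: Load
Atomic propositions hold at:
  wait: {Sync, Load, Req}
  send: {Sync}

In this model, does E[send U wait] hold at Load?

E[send U wait]: least fixpoint, start Z0 = Sat(wait) = {Sync, Load, Req}, add states in Sat(send) with some successor in Z. Already a fixed point.
Sat(E[send U wait]) = {Sync, Load, Req}
Load ∈ Sat(E[send U wait]) = {Sync, Load, Req}, so the formula holds at Load.

Yes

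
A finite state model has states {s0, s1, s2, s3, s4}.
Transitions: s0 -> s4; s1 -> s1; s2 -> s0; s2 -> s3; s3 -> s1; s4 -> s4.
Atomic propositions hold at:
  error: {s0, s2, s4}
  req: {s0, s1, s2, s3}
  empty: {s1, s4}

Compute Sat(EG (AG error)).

AG error: greatest fixpoint, start Z0 = {s0, s2, s4}, keep only states in Sat with every successor in Z. Z1 = {s0, s4}; fixed.
Sat(AG error) = {s0, s4}
EG (AG error): greatest fixpoint, start Z0 = {s0, s4}, keep only states in Sat with some successor in Z. Already a fixed point.
Sat(EG (AG error)) = {s0, s4}

{s0, s4}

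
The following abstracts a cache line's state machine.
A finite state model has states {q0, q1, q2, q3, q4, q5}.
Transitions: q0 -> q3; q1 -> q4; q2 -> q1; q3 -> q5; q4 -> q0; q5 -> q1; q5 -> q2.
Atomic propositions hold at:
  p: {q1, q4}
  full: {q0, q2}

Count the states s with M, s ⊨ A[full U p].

A[full U p]: least fixpoint, start Z0 = Sat(p) = {q1, q4}, add states in Sat(full) with every successor in Z. Z1 = {q1, q2, q4}; fixed.
Sat(A[full U p]) = {q1, q2, q4}
|Sat(A[full U p])| = |{q1, q2, q4}| = 3.

3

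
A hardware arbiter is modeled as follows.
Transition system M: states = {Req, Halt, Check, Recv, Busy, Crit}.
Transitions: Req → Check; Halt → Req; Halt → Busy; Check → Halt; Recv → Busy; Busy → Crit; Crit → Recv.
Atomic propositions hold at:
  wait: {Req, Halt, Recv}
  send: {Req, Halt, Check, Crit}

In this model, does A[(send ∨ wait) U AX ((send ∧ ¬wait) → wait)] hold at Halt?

Sat(send ∨ wait) = {Req, Halt, Check, Recv, Crit}
Sat(¬wait) = {Check, Busy, Crit}
Sat(send ∧ ¬wait) = {Check, Crit}
Sat((send ∧ ¬wait) → wait) = {Req, Halt, Recv, Busy}
Sat(AX ((send ∧ ¬wait) → wait)) = {s : every successor in {Req, Halt, Recv, Busy}} = {Halt, Check, Recv, Crit}
A[(send ∨ wait) U AX ((send ∧ ¬wait) → wait)]: least fixpoint, start Z0 = Sat(AX ((send ∧ ¬wait) → wait)) = {Halt, Check, Recv, Crit}, add states in Sat(send ∨ wait) with every successor in Z. Z1 = {Req, Halt, Check, Recv, Crit}; fixed.
Sat(A[(send ∨ wait) U AX ((send ∧ ¬wait) → wait)]) = {Req, Halt, Check, Recv, Crit}
Halt ∈ Sat(A[(send ∨ wait) U AX ((send ∧ ¬wait) → wait)]) = {Req, Halt, Check, Recv, Crit}, so the formula holds at Halt.

Yes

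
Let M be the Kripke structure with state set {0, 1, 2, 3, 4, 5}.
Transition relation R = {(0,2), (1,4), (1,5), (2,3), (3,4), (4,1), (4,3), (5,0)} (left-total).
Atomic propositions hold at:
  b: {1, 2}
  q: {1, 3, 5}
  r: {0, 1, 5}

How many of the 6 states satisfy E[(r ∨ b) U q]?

5

Sat(r ∨ b) = {0, 1, 2, 5}
E[(r ∨ b) U q]: least fixpoint, start Z0 = Sat(q) = {1, 3, 5}, add states in Sat(r ∨ b) with some successor in Z. Z1 = {1, 2, 3, 5}; Z2 = {0, 1, 2, 3, 5}; fixed.
Sat(E[(r ∨ b) U q]) = {0, 1, 2, 3, 5}
|Sat(E[(r ∨ b) U q])| = |{0, 1, 2, 3, 5}| = 5.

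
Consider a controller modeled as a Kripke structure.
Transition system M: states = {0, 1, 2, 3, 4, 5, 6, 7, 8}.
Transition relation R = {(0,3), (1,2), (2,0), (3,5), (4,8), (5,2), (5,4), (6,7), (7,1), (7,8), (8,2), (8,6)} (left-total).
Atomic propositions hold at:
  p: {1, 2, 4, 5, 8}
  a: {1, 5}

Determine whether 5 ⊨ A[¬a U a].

Sat(¬a) = {0, 2, 3, 4, 6, 7, 8}
A[¬a U a]: least fixpoint, start Z0 = Sat(a) = {1, 5}, add states in Sat(¬a) with every successor in Z. Z1 = {1, 3, 5}; Z2 = {0, 1, 3, 5}; Z3 = {0, 1, 2, 3, 5}; fixed.
Sat(A[¬a U a]) = {0, 1, 2, 3, 5}
5 ∈ Sat(A[¬a U a]) = {0, 1, 2, 3, 5}, so the formula holds at 5.

Yes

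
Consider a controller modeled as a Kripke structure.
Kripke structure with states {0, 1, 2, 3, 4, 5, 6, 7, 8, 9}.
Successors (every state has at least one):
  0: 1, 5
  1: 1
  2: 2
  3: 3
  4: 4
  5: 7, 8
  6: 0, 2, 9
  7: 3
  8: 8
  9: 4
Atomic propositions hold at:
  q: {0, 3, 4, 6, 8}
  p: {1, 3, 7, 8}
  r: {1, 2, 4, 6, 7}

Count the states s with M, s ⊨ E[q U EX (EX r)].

6

Sat(EX r) = {s : some successor in {1, 2, 4, 6, 7}} = {0, 1, 2, 4, 5, 6, 9}
Sat(EX (EX r)) = {s : some successor in {0, 1, 2, 4, 5, 6, 9}} = {0, 1, 2, 4, 6, 9}
E[q U EX (EX r)]: least fixpoint, start Z0 = Sat(EX (EX r)) = {0, 1, 2, 4, 6, 9}, add states in Sat(q) with some successor in Z. Already a fixed point.
Sat(E[q U EX (EX r)]) = {0, 1, 2, 4, 6, 9}
|Sat(E[q U EX (EX r)])| = |{0, 1, 2, 4, 6, 9}| = 6.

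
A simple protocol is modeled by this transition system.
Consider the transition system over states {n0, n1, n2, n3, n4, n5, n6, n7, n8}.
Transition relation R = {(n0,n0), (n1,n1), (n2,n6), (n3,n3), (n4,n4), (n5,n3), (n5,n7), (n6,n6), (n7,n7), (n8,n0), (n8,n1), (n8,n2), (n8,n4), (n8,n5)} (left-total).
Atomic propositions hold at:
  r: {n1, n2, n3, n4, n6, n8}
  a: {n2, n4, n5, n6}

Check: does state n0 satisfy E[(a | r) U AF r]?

No

Sat(a | r) = {n1, n2, n3, n4, n5, n6, n8}
AF r: least fixpoint, start Z0 = {n1, n2, n3, n4, n6, n8}, add states with every successor in Z. Already a fixed point.
Sat(AF r) = {n1, n2, n3, n4, n6, n8}
E[(a | r) U AF r]: least fixpoint, start Z0 = Sat(AF r) = {n1, n2, n3, n4, n6, n8}, add states in Sat(a | r) with some successor in Z. Z1 = {n1, n2, n3, n4, n5, n6, n8}; fixed.
Sat(E[(a | r) U AF r]) = {n1, n2, n3, n4, n5, n6, n8}
n0 ∉ Sat(E[(a | r) U AF r]) = {n1, n2, n3, n4, n5, n6, n8}, so the formula does not hold at n0.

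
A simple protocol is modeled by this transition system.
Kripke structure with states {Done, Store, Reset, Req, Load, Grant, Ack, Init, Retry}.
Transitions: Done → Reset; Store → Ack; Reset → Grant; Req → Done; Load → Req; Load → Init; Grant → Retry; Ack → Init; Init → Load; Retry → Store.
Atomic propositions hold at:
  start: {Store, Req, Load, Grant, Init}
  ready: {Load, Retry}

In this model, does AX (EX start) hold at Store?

Sat(EX start) = {s : some successor in {Store, Req, Load, Grant, Init}} = {Reset, Load, Ack, Init, Retry}
Sat(AX (EX start)) = {s : every successor in {Reset, Load, Ack, Init, Retry}} = {Done, Store, Grant, Ack, Init}
Store ∈ Sat(AX (EX start)) = {Done, Store, Grant, Ack, Init}, so the formula holds at Store.

Yes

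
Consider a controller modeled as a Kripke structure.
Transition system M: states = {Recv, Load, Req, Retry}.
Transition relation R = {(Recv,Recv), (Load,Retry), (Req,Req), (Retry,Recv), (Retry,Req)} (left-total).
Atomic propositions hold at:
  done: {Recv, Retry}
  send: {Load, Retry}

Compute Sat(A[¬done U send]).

Sat(¬done) = {Load, Req}
A[¬done U send]: least fixpoint, start Z0 = Sat(send) = {Load, Retry}, add states in Sat(¬done) with every successor in Z. Already a fixed point.
Sat(A[¬done U send]) = {Load, Retry}

{Load, Retry}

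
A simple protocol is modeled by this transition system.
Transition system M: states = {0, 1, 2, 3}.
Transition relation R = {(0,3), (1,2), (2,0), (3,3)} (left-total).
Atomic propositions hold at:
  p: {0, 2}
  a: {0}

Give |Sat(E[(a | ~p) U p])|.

3

Sat(~p) = {1, 3}
Sat(a | ~p) = {0, 1, 3}
E[(a | ~p) U p]: least fixpoint, start Z0 = Sat(p) = {0, 2}, add states in Sat(a | ~p) with some successor in Z. Z1 = {0, 1, 2}; fixed.
Sat(E[(a | ~p) U p]) = {0, 1, 2}
|Sat(E[(a | ~p) U p])| = |{0, 1, 2}| = 3.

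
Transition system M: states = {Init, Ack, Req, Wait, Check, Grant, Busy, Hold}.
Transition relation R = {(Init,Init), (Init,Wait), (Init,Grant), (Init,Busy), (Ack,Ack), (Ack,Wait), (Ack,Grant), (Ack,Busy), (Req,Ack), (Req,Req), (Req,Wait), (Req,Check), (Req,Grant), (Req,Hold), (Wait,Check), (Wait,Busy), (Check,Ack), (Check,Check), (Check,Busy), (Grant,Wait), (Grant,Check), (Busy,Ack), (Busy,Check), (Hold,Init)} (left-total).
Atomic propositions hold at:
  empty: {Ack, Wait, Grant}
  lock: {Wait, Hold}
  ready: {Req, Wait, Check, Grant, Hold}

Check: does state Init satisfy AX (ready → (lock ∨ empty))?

Sat(lock ∨ empty) = {Ack, Wait, Grant, Hold}
Sat(ready → (lock ∨ empty)) = {Init, Ack, Wait, Grant, Busy, Hold}
Sat(AX (ready → (lock ∨ empty))) = {s : every successor in {Init, Ack, Wait, Grant, Busy, Hold}} = {Init, Ack, Hold}
Init ∈ Sat(AX (ready → (lock ∨ empty))) = {Init, Ack, Hold}, so the formula holds at Init.

Yes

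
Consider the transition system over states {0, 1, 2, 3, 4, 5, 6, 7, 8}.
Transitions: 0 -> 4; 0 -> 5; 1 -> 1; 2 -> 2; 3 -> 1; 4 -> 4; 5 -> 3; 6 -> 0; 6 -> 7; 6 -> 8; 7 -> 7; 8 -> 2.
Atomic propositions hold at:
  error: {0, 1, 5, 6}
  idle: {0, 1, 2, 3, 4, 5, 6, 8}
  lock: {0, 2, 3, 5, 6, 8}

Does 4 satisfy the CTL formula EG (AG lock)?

AG lock: greatest fixpoint, start Z0 = {0, 2, 3, 5, 6, 8}, keep only states in Sat with every successor in Z. Z1 = {2, 5, 8}; Z2 = {2, 8}; fixed.
Sat(AG lock) = {2, 8}
EG (AG lock): greatest fixpoint, start Z0 = {2, 8}, keep only states in Sat with some successor in Z. Already a fixed point.
Sat(EG (AG lock)) = {2, 8}
4 ∉ Sat(EG (AG lock)) = {2, 8}, so the formula does not hold at 4.

No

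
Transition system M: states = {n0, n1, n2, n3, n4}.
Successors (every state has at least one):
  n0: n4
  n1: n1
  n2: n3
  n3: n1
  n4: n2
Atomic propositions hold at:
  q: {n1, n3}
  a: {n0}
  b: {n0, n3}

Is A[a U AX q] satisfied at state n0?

No

Sat(AX q) = {s : every successor in {n1, n3}} = {n1, n2, n3}
A[a U AX q]: least fixpoint, start Z0 = Sat(AX q) = {n1, n2, n3}, add states in Sat(a) with every successor in Z. Already a fixed point.
Sat(A[a U AX q]) = {n1, n2, n3}
n0 ∉ Sat(A[a U AX q]) = {n1, n2, n3}, so the formula does not hold at n0.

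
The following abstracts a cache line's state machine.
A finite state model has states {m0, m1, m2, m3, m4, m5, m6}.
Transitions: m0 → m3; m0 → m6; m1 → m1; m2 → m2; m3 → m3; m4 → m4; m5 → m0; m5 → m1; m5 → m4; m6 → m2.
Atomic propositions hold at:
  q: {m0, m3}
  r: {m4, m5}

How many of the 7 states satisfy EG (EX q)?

Sat(EX q) = {s : some successor in {m0, m3}} = {m0, m3, m5}
EG (EX q): greatest fixpoint, start Z0 = {m0, m3, m5}, keep only states in Sat with some successor in Z. Already a fixed point.
Sat(EG (EX q)) = {m0, m3, m5}
|Sat(EG (EX q))| = |{m0, m3, m5}| = 3.

3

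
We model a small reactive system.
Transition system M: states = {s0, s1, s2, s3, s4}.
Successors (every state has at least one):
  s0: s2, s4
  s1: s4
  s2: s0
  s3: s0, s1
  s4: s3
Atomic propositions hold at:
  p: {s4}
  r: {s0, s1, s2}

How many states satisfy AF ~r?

Sat(~r) = {s3, s4}
AF ~r: least fixpoint, start Z0 = {s3, s4}, add states with every successor in Z. Z1 = {s1, s3, s4}; fixed.
Sat(AF ~r) = {s1, s3, s4}
|Sat(AF ~r)| = |{s1, s3, s4}| = 3.

3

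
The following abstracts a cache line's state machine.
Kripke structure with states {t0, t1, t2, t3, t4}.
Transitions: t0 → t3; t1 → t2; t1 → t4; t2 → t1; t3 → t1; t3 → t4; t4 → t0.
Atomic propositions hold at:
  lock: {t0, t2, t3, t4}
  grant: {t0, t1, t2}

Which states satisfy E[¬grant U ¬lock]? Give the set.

{t1, t3}

Sat(¬grant) = {t3, t4}
Sat(¬lock) = {t1}
E[¬grant U ¬lock]: least fixpoint, start Z0 = Sat(¬lock) = {t1}, add states in Sat(¬grant) with some successor in Z. Z1 = {t1, t3}; fixed.
Sat(E[¬grant U ¬lock]) = {t1, t3}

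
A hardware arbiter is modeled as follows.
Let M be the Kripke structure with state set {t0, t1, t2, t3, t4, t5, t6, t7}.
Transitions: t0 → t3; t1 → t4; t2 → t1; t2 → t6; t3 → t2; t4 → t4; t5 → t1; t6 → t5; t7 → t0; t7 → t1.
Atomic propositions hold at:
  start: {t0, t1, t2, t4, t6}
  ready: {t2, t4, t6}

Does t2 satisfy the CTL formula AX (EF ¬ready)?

Sat(¬ready) = {t0, t1, t3, t5, t7}
EF ¬ready: least fixpoint, start Z0 = {t0, t1, t3, t5, t7}, add states with some successor in Z. Z1 = {t0, t1, t2, t3, t5, t6, t7}; fixed.
Sat(EF ¬ready) = {t0, t1, t2, t3, t5, t6, t7}
Sat(AX (EF ¬ready)) = {s : every successor in {t0, t1, t2, t3, t5, t6, t7}} = {t0, t2, t3, t5, t6, t7}
t2 ∈ Sat(AX (EF ¬ready)) = {t0, t2, t3, t5, t6, t7}, so the formula holds at t2.

Yes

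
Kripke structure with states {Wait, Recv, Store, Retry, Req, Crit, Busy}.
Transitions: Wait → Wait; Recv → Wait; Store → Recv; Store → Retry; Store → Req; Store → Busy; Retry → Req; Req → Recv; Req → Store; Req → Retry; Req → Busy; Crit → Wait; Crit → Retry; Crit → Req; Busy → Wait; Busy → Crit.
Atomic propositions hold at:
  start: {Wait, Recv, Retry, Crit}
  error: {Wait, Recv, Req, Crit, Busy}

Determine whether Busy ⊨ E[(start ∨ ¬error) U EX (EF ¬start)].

Yes

Sat(¬error) = {Store, Retry}
Sat(start ∨ ¬error) = {Wait, Recv, Store, Retry, Crit}
Sat(¬start) = {Store, Req, Busy}
EF ¬start: least fixpoint, start Z0 = {Store, Req, Busy}, add states with some successor in Z. Z1 = {Store, Retry, Req, Crit, Busy}; fixed.
Sat(EF ¬start) = {Store, Retry, Req, Crit, Busy}
Sat(EX (EF ¬start)) = {s : some successor in {Store, Retry, Req, Crit, Busy}} = {Store, Retry, Req, Crit, Busy}
E[(start ∨ ¬error) U EX (EF ¬start)]: least fixpoint, start Z0 = Sat(EX (EF ¬start)) = {Store, Retry, Req, Crit, Busy}, add states in Sat(start ∨ ¬error) with some successor in Z. Already a fixed point.
Sat(E[(start ∨ ¬error) U EX (EF ¬start)]) = {Store, Retry, Req, Crit, Busy}
Busy ∈ Sat(E[(start ∨ ¬error) U EX (EF ¬start)]) = {Store, Retry, Req, Crit, Busy}, so the formula holds at Busy.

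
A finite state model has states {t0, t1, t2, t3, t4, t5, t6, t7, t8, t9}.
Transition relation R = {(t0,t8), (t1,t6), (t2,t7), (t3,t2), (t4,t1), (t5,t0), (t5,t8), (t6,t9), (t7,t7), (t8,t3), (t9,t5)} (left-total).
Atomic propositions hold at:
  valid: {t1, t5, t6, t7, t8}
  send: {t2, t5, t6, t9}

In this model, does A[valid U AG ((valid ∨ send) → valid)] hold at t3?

Sat(valid ∨ send) = {t1, t2, t5, t6, t7, t8, t9}
Sat((valid ∨ send) → valid) = {t0, t1, t3, t4, t5, t6, t7, t8}
AG ((valid ∨ send) → valid): greatest fixpoint, start Z0 = {t0, t1, t3, t4, t5, t6, t7, t8}, keep only states in Sat with every successor in Z. Z1 = {t0, t1, t4, t5, t7, t8}; Z2 = {t0, t4, t5, t7}; Z3 = {t7}; fixed.
Sat(AG ((valid ∨ send) → valid)) = {t7}
A[valid U AG ((valid ∨ send) → valid)]: least fixpoint, start Z0 = Sat(AG ((valid ∨ send) → valid)) = {t7}, add states in Sat(valid) with every successor in Z. Already a fixed point.
Sat(A[valid U AG ((valid ∨ send) → valid)]) = {t7}
t3 ∉ Sat(A[valid U AG ((valid ∨ send) → valid)]) = {t7}, so the formula does not hold at t3.

No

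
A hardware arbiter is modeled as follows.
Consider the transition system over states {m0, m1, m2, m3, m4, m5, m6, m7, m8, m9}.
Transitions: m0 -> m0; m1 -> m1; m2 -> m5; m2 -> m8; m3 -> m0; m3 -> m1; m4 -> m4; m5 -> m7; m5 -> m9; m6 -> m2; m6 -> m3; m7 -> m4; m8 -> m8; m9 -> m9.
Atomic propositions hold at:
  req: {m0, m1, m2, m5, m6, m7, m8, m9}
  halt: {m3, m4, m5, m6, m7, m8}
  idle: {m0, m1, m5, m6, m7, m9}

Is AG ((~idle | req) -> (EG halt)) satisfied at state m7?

Yes

Sat(~idle) = {m2, m3, m4, m8}
Sat(~idle | req) = {m0, m1, m2, m3, m4, m5, m6, m7, m8, m9}
EG halt: greatest fixpoint, start Z0 = {m3, m4, m5, m6, m7, m8}, keep only states in Sat with some successor in Z. Z1 = {m4, m5, m6, m7, m8}; Z2 = {m4, m5, m7, m8}; fixed.
Sat(EG halt) = {m4, m5, m7, m8}
Sat((~idle | req) -> (EG halt)) = {m4, m5, m7, m8}
AG ((~idle | req) -> (EG halt)): greatest fixpoint, start Z0 = {m4, m5, m7, m8}, keep only states in Sat with every successor in Z. Z1 = {m4, m7, m8}; fixed.
Sat(AG ((~idle | req) -> (EG halt))) = {m4, m7, m8}
m7 ∈ Sat(AG ((~idle | req) -> (EG halt))) = {m4, m7, m8}, so the formula holds at m7.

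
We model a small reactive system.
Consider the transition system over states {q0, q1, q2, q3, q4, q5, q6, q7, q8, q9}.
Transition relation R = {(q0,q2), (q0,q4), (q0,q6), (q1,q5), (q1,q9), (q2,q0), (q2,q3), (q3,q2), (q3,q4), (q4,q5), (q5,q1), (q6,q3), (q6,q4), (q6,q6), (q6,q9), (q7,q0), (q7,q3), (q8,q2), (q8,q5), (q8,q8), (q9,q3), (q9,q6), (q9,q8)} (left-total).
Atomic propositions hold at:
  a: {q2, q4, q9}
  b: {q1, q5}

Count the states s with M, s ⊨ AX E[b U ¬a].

Sat(¬a) = {q0, q1, q3, q5, q6, q7, q8}
E[b U ¬a]: least fixpoint, start Z0 = Sat(¬a) = {q0, q1, q3, q5, q6, q7, q8}, add states in Sat(b) with some successor in Z. Already a fixed point.
Sat(E[b U ¬a]) = {q0, q1, q3, q5, q6, q7, q8}
Sat(AX E[b U ¬a]) = {s : every successor in {q0, q1, q3, q5, q6, q7, q8}} = {q2, q4, q5, q7, q9}
|Sat(AX E[b U ¬a])| = |{q2, q4, q5, q7, q9}| = 5.

5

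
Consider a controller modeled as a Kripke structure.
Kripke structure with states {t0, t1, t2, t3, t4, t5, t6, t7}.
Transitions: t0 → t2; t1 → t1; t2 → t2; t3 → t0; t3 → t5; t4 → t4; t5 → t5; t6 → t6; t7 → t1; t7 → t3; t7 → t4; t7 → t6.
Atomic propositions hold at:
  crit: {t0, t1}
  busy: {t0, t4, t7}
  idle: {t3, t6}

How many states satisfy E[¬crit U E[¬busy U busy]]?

4

Sat(¬crit) = {t2, t3, t4, t5, t6, t7}
Sat(¬busy) = {t1, t2, t3, t5, t6}
E[¬busy U busy]: least fixpoint, start Z0 = Sat(busy) = {t0, t4, t7}, add states in Sat(¬busy) with some successor in Z. Z1 = {t0, t3, t4, t7}; fixed.
Sat(E[¬busy U busy]) = {t0, t3, t4, t7}
E[¬crit U E[¬busy U busy]]: least fixpoint, start Z0 = Sat(E[¬busy U busy]) = {t0, t3, t4, t7}, add states in Sat(¬crit) with some successor in Z. Already a fixed point.
Sat(E[¬crit U E[¬busy U busy]]) = {t0, t3, t4, t7}
|Sat(E[¬crit U E[¬busy U busy]])| = |{t0, t3, t4, t7}| = 4.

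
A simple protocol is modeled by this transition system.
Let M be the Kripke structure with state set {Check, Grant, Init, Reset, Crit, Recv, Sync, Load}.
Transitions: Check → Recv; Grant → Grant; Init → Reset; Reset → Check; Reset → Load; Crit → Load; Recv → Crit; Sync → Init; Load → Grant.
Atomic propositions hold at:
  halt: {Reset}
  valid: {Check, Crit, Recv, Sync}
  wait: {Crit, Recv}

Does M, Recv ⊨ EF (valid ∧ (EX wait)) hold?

Yes

Sat(EX wait) = {s : some successor in {Crit, Recv}} = {Check, Recv}
Sat(valid ∧ (EX wait)) = {Check, Recv}
EF (valid ∧ (EX wait)): least fixpoint, start Z0 = {Check, Recv}, add states with some successor in Z. Z1 = {Check, Reset, Recv}; Z2 = {Check, Init, Reset, Recv}; Z3 = {Check, Init, Reset, Recv, Sync}; fixed.
Sat(EF (valid ∧ (EX wait))) = {Check, Init, Reset, Recv, Sync}
Recv ∈ Sat(EF (valid ∧ (EX wait))) = {Check, Init, Reset, Recv, Sync}, so the formula holds at Recv.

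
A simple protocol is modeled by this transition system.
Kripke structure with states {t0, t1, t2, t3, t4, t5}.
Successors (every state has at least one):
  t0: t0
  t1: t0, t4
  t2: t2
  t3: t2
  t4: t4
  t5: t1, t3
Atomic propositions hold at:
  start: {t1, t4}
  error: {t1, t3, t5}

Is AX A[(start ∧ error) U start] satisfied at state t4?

Yes

Sat(start ∧ error) = {t1}
A[(start ∧ error) U start]: least fixpoint, start Z0 = Sat(start) = {t1, t4}, add states in Sat(start ∧ error) with every successor in Z. Already a fixed point.
Sat(A[(start ∧ error) U start]) = {t1, t4}
Sat(AX A[(start ∧ error) U start]) = {s : every successor in {t1, t4}} = {t4}
t4 ∈ Sat(AX A[(start ∧ error) U start]) = {t4}, so the formula holds at t4.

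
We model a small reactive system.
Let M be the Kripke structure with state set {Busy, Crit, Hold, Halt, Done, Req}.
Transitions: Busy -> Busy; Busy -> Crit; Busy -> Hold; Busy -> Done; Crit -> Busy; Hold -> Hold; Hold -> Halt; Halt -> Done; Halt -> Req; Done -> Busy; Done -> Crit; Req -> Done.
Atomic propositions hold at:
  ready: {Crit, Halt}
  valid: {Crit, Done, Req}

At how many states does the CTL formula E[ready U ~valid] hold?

Sat(~valid) = {Busy, Hold, Halt}
E[ready U ~valid]: least fixpoint, start Z0 = Sat(~valid) = {Busy, Hold, Halt}, add states in Sat(ready) with some successor in Z. Z1 = {Busy, Crit, Hold, Halt}; fixed.
Sat(E[ready U ~valid]) = {Busy, Crit, Hold, Halt}
|Sat(E[ready U ~valid])| = |{Busy, Crit, Hold, Halt}| = 4.

4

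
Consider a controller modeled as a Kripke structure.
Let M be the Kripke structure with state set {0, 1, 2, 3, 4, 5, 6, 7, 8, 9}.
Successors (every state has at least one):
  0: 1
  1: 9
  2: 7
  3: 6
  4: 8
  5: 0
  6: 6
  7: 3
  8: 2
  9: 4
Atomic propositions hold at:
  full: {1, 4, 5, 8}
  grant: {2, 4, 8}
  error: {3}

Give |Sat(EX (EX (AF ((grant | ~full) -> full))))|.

4

Sat(~full) = {0, 2, 3, 6, 7, 9}
Sat(grant | ~full) = {0, 2, 3, 4, 6, 7, 8, 9}
Sat((grant | ~full) -> full) = {1, 4, 5, 8}
AF ((grant | ~full) -> full): least fixpoint, start Z0 = {1, 4, 5, 8}, add states with every successor in Z. Z1 = {0, 1, 4, 5, 8, 9}; fixed.
Sat(AF ((grant | ~full) -> full)) = {0, 1, 4, 5, 8, 9}
Sat(EX (AF ((grant | ~full) -> full))) = {s : some successor in {0, 1, 4, 5, 8, 9}} = {0, 1, 4, 5, 9}
Sat(EX (EX (AF ((grant | ~full) -> full)))) = {s : some successor in {0, 1, 4, 5, 9}} = {0, 1, 5, 9}
|Sat(EX (EX (AF ((grant | ~full) -> full))))| = |{0, 1, 5, 9}| = 4.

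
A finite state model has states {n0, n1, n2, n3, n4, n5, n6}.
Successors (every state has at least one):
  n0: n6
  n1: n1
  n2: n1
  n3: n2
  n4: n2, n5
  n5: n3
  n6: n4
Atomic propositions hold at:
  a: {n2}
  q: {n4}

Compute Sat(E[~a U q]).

Sat(~a) = {n0, n1, n3, n4, n5, n6}
E[~a U q]: least fixpoint, start Z0 = Sat(q) = {n4}, add states in Sat(~a) with some successor in Z. Z1 = {n4, n6}; Z2 = {n0, n4, n6}; fixed.
Sat(E[~a U q]) = {n0, n4, n6}

{n0, n4, n6}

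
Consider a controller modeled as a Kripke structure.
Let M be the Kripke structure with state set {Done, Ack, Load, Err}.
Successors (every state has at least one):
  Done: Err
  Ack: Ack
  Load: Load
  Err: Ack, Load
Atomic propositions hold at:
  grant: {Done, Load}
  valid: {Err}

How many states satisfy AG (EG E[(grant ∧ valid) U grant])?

1

Sat(grant ∧ valid) = ∅
E[(grant ∧ valid) U grant]: least fixpoint, start Z0 = Sat(grant) = {Done, Load}, add states in Sat(grant ∧ valid) with some successor in Z. Already a fixed point.
Sat(E[(grant ∧ valid) U grant]) = {Done, Load}
EG E[(grant ∧ valid) U grant]: greatest fixpoint, start Z0 = {Done, Load}, keep only states in Sat with some successor in Z. Z1 = {Load}; fixed.
Sat(EG E[(grant ∧ valid) U grant]) = {Load}
AG (EG E[(grant ∧ valid) U grant]): greatest fixpoint, start Z0 = {Load}, keep only states in Sat with every successor in Z. Already a fixed point.
Sat(AG (EG E[(grant ∧ valid) U grant])) = {Load}
|Sat(AG (EG E[(grant ∧ valid) U grant]))| = |{Load}| = 1.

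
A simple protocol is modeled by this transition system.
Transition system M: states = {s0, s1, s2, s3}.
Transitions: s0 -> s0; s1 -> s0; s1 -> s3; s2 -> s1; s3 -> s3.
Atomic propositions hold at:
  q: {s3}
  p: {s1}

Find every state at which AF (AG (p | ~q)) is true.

Sat(~q) = {s0, s1, s2}
Sat(p | ~q) = {s0, s1, s2}
AG (p | ~q): greatest fixpoint, start Z0 = {s0, s1, s2}, keep only states in Sat with every successor in Z. Z1 = {s0, s2}; Z2 = {s0}; fixed.
Sat(AG (p | ~q)) = {s0}
AF (AG (p | ~q)): least fixpoint, start Z0 = {s0}, add states with every successor in Z. Already a fixed point.
Sat(AF (AG (p | ~q))) = {s0}

{s0}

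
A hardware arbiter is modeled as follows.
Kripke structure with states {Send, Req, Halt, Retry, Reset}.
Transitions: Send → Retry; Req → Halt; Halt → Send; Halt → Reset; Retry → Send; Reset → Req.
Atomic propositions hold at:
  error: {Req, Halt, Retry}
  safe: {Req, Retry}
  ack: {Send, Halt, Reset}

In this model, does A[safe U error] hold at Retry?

Yes

A[safe U error]: least fixpoint, start Z0 = Sat(error) = {Req, Halt, Retry}, add states in Sat(safe) with every successor in Z. Already a fixed point.
Sat(A[safe U error]) = {Req, Halt, Retry}
Retry ∈ Sat(A[safe U error]) = {Req, Halt, Retry}, so the formula holds at Retry.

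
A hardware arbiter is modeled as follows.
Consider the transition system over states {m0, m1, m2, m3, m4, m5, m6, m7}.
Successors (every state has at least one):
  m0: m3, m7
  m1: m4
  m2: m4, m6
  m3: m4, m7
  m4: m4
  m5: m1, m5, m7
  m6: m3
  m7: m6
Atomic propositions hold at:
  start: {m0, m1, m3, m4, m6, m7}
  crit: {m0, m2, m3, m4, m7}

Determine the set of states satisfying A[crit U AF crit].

{m0, m1, m2, m3, m4, m6, m7}

AF crit: least fixpoint, start Z0 = {m0, m2, m3, m4, m7}, add states with every successor in Z. Z1 = {m0, m1, m2, m3, m4, m6, m7}; fixed.
Sat(AF crit) = {m0, m1, m2, m3, m4, m6, m7}
A[crit U AF crit]: least fixpoint, start Z0 = Sat(AF crit) = {m0, m1, m2, m3, m4, m6, m7}, add states in Sat(crit) with every successor in Z. Already a fixed point.
Sat(A[crit U AF crit]) = {m0, m1, m2, m3, m4, m6, m7}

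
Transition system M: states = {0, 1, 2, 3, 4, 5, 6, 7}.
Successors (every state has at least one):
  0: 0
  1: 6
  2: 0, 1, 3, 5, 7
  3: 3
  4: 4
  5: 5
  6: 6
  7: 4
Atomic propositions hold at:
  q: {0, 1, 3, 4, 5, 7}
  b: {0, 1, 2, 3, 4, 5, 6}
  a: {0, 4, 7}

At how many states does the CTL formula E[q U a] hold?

3

E[q U a]: least fixpoint, start Z0 = Sat(a) = {0, 4, 7}, add states in Sat(q) with some successor in Z. Already a fixed point.
Sat(E[q U a]) = {0, 4, 7}
|Sat(E[q U a])| = |{0, 4, 7}| = 3.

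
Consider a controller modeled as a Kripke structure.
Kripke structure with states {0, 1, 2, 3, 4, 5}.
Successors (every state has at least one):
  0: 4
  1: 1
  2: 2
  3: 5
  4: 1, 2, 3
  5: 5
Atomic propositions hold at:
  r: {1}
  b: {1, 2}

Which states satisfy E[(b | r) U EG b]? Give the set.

Sat(b | r) = {1, 2}
EG b: greatest fixpoint, start Z0 = {1, 2}, keep only states in Sat with some successor in Z. Already a fixed point.
Sat(EG b) = {1, 2}
E[(b | r) U EG b]: least fixpoint, start Z0 = Sat(EG b) = {1, 2}, add states in Sat(b | r) with some successor in Z. Already a fixed point.
Sat(E[(b | r) U EG b]) = {1, 2}

{1, 2}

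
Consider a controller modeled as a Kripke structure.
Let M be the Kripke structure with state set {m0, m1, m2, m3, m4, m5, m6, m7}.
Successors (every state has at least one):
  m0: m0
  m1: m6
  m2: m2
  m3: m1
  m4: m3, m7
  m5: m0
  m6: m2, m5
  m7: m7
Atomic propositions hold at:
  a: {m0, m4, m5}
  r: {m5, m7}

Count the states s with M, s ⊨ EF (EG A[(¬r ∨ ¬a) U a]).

6

Sat(¬r) = {m0, m1, m2, m3, m4, m6}
Sat(¬a) = {m1, m2, m3, m6, m7}
Sat(¬r ∨ ¬a) = {m0, m1, m2, m3, m4, m6, m7}
A[(¬r ∨ ¬a) U a]: least fixpoint, start Z0 = Sat(a) = {m0, m4, m5}, add states in Sat(¬r ∨ ¬a) with every successor in Z. Already a fixed point.
Sat(A[(¬r ∨ ¬a) U a]) = {m0, m4, m5}
EG A[(¬r ∨ ¬a) U a]: greatest fixpoint, start Z0 = {m0, m4, m5}, keep only states in Sat with some successor in Z. Z1 = {m0, m5}; fixed.
Sat(EG A[(¬r ∨ ¬a) U a]) = {m0, m5}
EF (EG A[(¬r ∨ ¬a) U a]): least fixpoint, start Z0 = {m0, m5}, add states with some successor in Z. Z1 = {m0, m5, m6}; Z2 = {m0, m1, m5, m6}; Z3 = {m0, m1, m3, m5, m6}; Z4 = {m0, m1, m3, m4, m5, m6}; fixed.
Sat(EF (EG A[(¬r ∨ ¬a) U a])) = {m0, m1, m3, m4, m5, m6}
|Sat(EF (EG A[(¬r ∨ ¬a) U a]))| = |{m0, m1, m3, m4, m5, m6}| = 6.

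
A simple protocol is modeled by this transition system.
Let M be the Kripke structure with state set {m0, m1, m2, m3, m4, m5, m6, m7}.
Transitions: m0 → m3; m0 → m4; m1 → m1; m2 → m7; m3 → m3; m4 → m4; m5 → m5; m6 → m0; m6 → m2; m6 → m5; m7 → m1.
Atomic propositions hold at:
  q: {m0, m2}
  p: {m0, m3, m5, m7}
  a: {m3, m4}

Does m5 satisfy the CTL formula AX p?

Sat(AX p) = {s : every successor in {m0, m3, m5, m7}} = {m2, m3, m5}
m5 ∈ Sat(AX p) = {m2, m3, m5}, so the formula holds at m5.

Yes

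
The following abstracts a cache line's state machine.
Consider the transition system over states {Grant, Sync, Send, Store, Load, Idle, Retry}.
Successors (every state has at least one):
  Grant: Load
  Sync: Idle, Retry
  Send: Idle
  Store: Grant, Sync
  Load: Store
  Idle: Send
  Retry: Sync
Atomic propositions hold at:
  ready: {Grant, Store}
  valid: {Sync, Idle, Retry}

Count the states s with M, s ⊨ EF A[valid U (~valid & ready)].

3

Sat(~valid) = {Grant, Send, Store, Load}
Sat(~valid & ready) = {Grant, Store}
A[valid U (~valid & ready)]: least fixpoint, start Z0 = Sat((~valid & ready)) = {Grant, Store}, add states in Sat(valid) with every successor in Z. Already a fixed point.
Sat(A[valid U (~valid & ready)]) = {Grant, Store}
EF A[valid U (~valid & ready)]: least fixpoint, start Z0 = {Grant, Store}, add states with some successor in Z. Z1 = {Grant, Store, Load}; fixed.
Sat(EF A[valid U (~valid & ready)]) = {Grant, Store, Load}
|Sat(EF A[valid U (~valid & ready)])| = |{Grant, Store, Load}| = 3.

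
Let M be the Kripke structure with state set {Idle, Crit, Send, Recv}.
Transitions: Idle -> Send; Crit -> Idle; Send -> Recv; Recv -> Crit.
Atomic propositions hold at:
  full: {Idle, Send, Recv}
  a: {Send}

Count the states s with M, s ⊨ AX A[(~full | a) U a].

1

Sat(~full) = {Crit}
Sat(~full | a) = {Crit, Send}
A[(~full | a) U a]: least fixpoint, start Z0 = Sat(a) = {Send}, add states in Sat(~full | a) with every successor in Z. Already a fixed point.
Sat(A[(~full | a) U a]) = {Send}
Sat(AX A[(~full | a) U a]) = {s : every successor in {Send}} = {Idle}
|Sat(AX A[(~full | a) U a])| = |{Idle}| = 1.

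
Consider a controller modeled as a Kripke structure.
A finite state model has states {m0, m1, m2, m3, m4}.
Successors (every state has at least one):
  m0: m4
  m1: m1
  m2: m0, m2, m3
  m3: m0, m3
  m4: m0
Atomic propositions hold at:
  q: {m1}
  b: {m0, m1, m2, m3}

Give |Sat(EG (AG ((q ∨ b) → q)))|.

1

Sat(q ∨ b) = {m0, m1, m2, m3}
Sat((q ∨ b) → q) = {m1, m4}
AG ((q ∨ b) → q): greatest fixpoint, start Z0 = {m1, m4}, keep only states in Sat with every successor in Z. Z1 = {m1}; fixed.
Sat(AG ((q ∨ b) → q)) = {m1}
EG (AG ((q ∨ b) → q)): greatest fixpoint, start Z0 = {m1}, keep only states in Sat with some successor in Z. Already a fixed point.
Sat(EG (AG ((q ∨ b) → q))) = {m1}
|Sat(EG (AG ((q ∨ b) → q)))| = |{m1}| = 1.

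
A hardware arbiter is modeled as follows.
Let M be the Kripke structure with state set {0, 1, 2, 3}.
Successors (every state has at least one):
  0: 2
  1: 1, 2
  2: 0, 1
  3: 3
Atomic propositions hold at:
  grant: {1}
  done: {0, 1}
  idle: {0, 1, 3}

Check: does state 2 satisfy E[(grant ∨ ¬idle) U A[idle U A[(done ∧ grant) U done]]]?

Yes

Sat(¬idle) = {2}
Sat(grant ∨ ¬idle) = {1, 2}
Sat(done ∧ grant) = {1}
A[(done ∧ grant) U done]: least fixpoint, start Z0 = Sat(done) = {0, 1}, add states in Sat(done ∧ grant) with every successor in Z. Already a fixed point.
Sat(A[(done ∧ grant) U done]) = {0, 1}
A[idle U A[(done ∧ grant) U done]]: least fixpoint, start Z0 = Sat(A[(done ∧ grant) U done]) = {0, 1}, add states in Sat(idle) with every successor in Z. Already a fixed point.
Sat(A[idle U A[(done ∧ grant) U done]]) = {0, 1}
E[(grant ∨ ¬idle) U A[idle U A[(done ∧ grant) U done]]]: least fixpoint, start Z0 = Sat(A[idle U A[(done ∧ grant) U done]]) = {0, 1}, add states in Sat(grant ∨ ¬idle) with some successor in Z. Z1 = {0, 1, 2}; fixed.
Sat(E[(grant ∨ ¬idle) U A[idle U A[(done ∧ grant) U done]]]) = {0, 1, 2}
2 ∈ Sat(E[(grant ∨ ¬idle) U A[idle U A[(done ∧ grant) U done]]]) = {0, 1, 2}, so the formula holds at 2.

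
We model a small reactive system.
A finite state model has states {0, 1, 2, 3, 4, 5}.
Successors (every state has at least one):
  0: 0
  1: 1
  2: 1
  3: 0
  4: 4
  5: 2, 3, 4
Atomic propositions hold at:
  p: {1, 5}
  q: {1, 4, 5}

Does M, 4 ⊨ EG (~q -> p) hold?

Sat(~q) = {0, 2, 3}
Sat(~q -> p) = {1, 4, 5}
EG (~q -> p): greatest fixpoint, start Z0 = {1, 4, 5}, keep only states in Sat with some successor in Z. Already a fixed point.
Sat(EG (~q -> p)) = {1, 4, 5}
4 ∈ Sat(EG (~q -> p)) = {1, 4, 5}, so the formula holds at 4.

Yes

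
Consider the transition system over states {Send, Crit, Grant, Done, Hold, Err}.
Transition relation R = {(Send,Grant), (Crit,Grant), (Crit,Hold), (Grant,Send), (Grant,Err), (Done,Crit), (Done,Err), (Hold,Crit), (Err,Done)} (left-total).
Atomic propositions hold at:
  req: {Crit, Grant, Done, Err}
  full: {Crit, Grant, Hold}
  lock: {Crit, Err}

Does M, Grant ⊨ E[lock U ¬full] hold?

No

Sat(¬full) = {Send, Done, Err}
E[lock U ¬full]: least fixpoint, start Z0 = Sat(¬full) = {Send, Done, Err}, add states in Sat(lock) with some successor in Z. Already a fixed point.
Sat(E[lock U ¬full]) = {Send, Done, Err}
Grant ∉ Sat(E[lock U ¬full]) = {Send, Done, Err}, so the formula does not hold at Grant.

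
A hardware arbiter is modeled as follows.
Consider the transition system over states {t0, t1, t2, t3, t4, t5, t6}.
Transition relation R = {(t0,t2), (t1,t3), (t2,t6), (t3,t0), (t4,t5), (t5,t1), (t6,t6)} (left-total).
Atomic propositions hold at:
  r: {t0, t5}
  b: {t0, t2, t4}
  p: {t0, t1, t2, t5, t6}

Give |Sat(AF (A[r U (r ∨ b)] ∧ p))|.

Sat(r ∨ b) = {t0, t2, t4, t5}
A[r U (r ∨ b)]: least fixpoint, start Z0 = Sat((r ∨ b)) = {t0, t2, t4, t5}, add states in Sat(r) with every successor in Z. Already a fixed point.
Sat(A[r U (r ∨ b)]) = {t0, t2, t4, t5}
Sat(A[r U (r ∨ b)] ∧ p) = {t0, t2, t5}
AF (A[r U (r ∨ b)] ∧ p): least fixpoint, start Z0 = {t0, t2, t5}, add states with every successor in Z. Z1 = {t0, t2, t3, t4, t5}; Z2 = {t0, t1, t2, t3, t4, t5}; fixed.
Sat(AF (A[r U (r ∨ b)] ∧ p)) = {t0, t1, t2, t3, t4, t5}
|Sat(AF (A[r U (r ∨ b)] ∧ p))| = |{t0, t1, t2, t3, t4, t5}| = 6.

6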